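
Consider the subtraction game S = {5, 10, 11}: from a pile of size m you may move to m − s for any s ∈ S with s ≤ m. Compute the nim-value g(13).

2

Grundy values for subtraction set {5, 10, 11}:
g(0) = mex{} = 0
g(1) = mex{} = 0
g(2) = mex{} = 0
g(3) = mex{} = 0
g(4) = mex{} = 0
g(5) = mex{0} = 1
g(6) = mex{0} = 1
g(7) = mex{0} = 1
g(8) = mex{0} = 1
g(9) = mex{0} = 1
g(10) = mex{0,1} = 2
g(11) = mex{0,1} = 2
g(12) = mex{0,1} = 2
g(13) = mex{0,1} = 2
So g(13) = 2.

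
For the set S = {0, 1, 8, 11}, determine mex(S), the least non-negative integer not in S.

The values 0, 1 are all present; 2 is the first non-negative integer missing from the set.

2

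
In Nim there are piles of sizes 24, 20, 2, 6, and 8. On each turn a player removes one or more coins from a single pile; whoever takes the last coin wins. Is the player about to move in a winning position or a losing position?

Losing position

In binary:
  11000  (24)
  10100  (20)
  00010  (2)
  00110  (6)
  01000  (8)
  -----
  00000  (0)
The nim-sum is 0, so this is a P-position: the player to move is in a losing position under optimal play.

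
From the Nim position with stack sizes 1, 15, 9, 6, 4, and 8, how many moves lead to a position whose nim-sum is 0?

3

Nim-sum: 1 ⊕ 15 ⊕ 9 ⊕ 6 ⊕ 4 ⊕ 8 = 13.
The overall nim-sum is X = 13. A stack of size p has a winning move iff p XOR X < p (reduce it to p XOR X).
  1: 1 XOR 13 = 12 ≥ 1 — no move.
  15: 15 XOR 13 = 2 < 15 — winning move (to 2).
  9: 9 XOR 13 = 4 < 9 — winning move (to 4).
  6: 6 XOR 13 = 11 ≥ 6 — no move.
  4: 4 XOR 13 = 9 ≥ 4 — no move.
  8: 8 XOR 13 = 5 < 8 — winning move (to 5).
That gives 3 winning moves.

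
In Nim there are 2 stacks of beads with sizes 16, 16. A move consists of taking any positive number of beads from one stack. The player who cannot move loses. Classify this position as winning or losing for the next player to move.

In binary:
  10000  (16)
  10000  (16)
  -----
  00000  (0)
The nim-sum is 0, so this is a P-position: the player to move is in a losing position under optimal play.

Losing position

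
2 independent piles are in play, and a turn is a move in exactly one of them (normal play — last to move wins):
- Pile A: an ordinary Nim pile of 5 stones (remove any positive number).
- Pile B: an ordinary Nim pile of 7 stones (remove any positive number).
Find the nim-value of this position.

Pile A is a plain Nim pile of size 5, so its Grundy value is 5.
Pile B is a plain Nim pile of size 7, so its Grundy value is 7.
The value of a disjunctive sum is the nim-sum of the parts.
Combined value = 5 ⊕ 7 = 2.

2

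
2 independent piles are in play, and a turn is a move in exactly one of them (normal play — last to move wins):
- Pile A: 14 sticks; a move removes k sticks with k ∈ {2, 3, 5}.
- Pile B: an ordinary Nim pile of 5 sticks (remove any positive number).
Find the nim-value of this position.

5

For pile A, compute g(0), g(1), … with moves {2, 3, 5}:
g(0) = mex{} = 0
g(1) = mex{} = 0
g(2) = mex{0} = 1
g(3) = mex{0} = 1
g(4) = mex{0,1} = 2
g(5) = mex{0,1} = 2
g(6) = mex{0,1,2} = 3
g(7) = mex{1,2} = 0
g(8) = mex{1,2,3} = 0
g(9) = mex{0,2,3} = 1
g(10) = mex{0,2} = 1
g(11) = mex{0,1,3} = 2
g(12) = mex{0,1} = 2
g(13) = mex{0,1,2} = 3
g(14) = mex{1,2} = 0
So g(14) = 0.
Pile B is a plain Nim pile of size 5, so its Grundy value is 5.
By the Sprague-Grundy theorem, the Grundy value of a sum of independent games is the XOR of the component values.
Combined value = 0 ⊕ 5 = 5.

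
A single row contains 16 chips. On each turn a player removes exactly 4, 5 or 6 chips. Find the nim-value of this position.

Grundy values for subtraction set {4, 5, 6}:
k:     0  1  2  3  4  5  6  7  8  9 10 11 12 13 14 15 16
g(k):  0  0  0  0  1  1  1  1  2  2  0  0  0  0  1  1  1
So g(16) = 1.

1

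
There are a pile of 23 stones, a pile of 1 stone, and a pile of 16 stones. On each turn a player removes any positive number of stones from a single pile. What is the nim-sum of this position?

6

Compute the nim-sum pairwise:
23 ^ 1 = 22
22 ^ 16 = 6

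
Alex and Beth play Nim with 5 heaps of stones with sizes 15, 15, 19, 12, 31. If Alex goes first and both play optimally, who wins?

Beth wins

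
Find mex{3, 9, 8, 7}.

0

0 is not in the set, so the mex is 0.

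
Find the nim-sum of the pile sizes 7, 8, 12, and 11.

Compute the nim-sum pairwise:
7 ^ 8 = 15
15 ^ 12 = 3
3 ^ 11 = 8

8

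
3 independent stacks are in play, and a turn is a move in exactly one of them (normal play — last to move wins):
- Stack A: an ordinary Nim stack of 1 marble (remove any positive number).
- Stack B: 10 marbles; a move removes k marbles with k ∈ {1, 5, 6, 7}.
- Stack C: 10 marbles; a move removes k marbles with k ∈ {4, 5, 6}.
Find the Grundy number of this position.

3

Stack A is a plain Nim stack of size 1, so its Grundy value is 1.
For stack B, compute g(0), g(1), … with moves {1, 5, 6, 7}:
g(0) = mex{} = 0
g(1) = mex{0} = 1
g(2) = mex{1} = 0
g(3) = mex{0} = 1
g(4) = mex{1} = 0
g(5) = mex{0} = 1
g(6) = mex{0,1} = 2
g(7) = mex{0,1,2} = 3
g(8) = mex{0,1,3} = 2
g(9) = mex{0,1,2} = 3
g(10) = mex{0,1,3} = 2
So g(10) = 2.
Grundy values for stack C (subtraction set {4, 5, 6}):
g(0) = mex{} = 0
g(1) = mex{} = 0
g(2) = mex{} = 0
g(3) = mex{} = 0
g(4) = mex{0} = 1
g(5) = mex{0} = 1
g(6) = mex{0} = 1
g(7) = mex{0} = 1
g(8) = mex{0,1} = 2
g(9) = mex{0,1} = 2
g(10) = mex{1} = 0
So g(10) = 0.
The value of a disjunctive sum is the nim-sum of the parts.
Combined value = 1 XOR 2 XOR 0 = 3.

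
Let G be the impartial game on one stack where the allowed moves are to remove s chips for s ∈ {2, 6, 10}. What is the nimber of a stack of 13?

Grundy values for subtraction set {2, 6, 10}:
k:     0  1  2  3  4  5  6  7  8  9 10 11 12 13
g(k):  0  0  1  1  0  0  1  1  0  0  1  1  0  0
So g(13) = 0.

0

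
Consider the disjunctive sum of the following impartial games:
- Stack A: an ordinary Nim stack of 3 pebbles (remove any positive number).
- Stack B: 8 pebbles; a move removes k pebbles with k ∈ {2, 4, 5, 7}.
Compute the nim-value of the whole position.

7

Stack A is a plain Nim stack of size 3, so its Grundy value is 3.
For stack B, compute g(0), g(1), … with moves {2, 4, 5, 7}:
k:     0  1  2  3  4  5  6  7  8
g(k):  0  0  1  1  2  2  3  3  4
So g(8) = 4.
The value of a disjunctive sum is the nim-sum of the parts.
Combined value = 3 ⊕ 4 = 7.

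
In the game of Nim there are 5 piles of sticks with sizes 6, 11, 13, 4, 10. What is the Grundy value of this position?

Nim-sum: 6 XOR 11 XOR 13 XOR 4 XOR 10 = 14.

14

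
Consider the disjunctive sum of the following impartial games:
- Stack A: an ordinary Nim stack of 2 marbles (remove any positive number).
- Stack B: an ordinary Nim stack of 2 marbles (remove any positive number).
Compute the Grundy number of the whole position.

0

Stack A is a plain Nim stack of size 2, so its Grundy value is 2.
Stack B is a plain Nim stack of size 2, so its Grundy value is 2.
By the Sprague-Grundy theorem, the Grundy value of a sum of independent games is the XOR of the component values.
Combined value = 2 XOR 2 = 0.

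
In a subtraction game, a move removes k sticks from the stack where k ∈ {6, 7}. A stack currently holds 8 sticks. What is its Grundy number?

Compute g(0), g(1), … for moves {6, 7}:
g(0) = mex{} = 0
g(1) = mex{} = 0
g(2) = mex{} = 0
g(3) = mex{} = 0
g(4) = mex{} = 0
g(5) = mex{} = 0
g(6) = mex{0} = 1
g(7) = mex{0} = 1
g(8) = mex{0} = 1
So g(8) = 1.

1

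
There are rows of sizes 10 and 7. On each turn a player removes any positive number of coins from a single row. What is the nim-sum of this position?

13

Nim-sum: 10 ^ 7 = 13.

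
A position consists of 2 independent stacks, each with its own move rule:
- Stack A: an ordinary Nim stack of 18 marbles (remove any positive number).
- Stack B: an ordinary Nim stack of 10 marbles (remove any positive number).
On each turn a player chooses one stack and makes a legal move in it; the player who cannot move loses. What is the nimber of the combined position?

Stack A is a plain Nim stack of size 18, so its Grundy value is 18.
Stack B is a plain Nim stack of size 10, so its Grundy value is 10.
By the Sprague-Grundy theorem, the Grundy value of a sum of independent games is the XOR of the component values.
Combined value = 18 ⊕ 10 = 24.

24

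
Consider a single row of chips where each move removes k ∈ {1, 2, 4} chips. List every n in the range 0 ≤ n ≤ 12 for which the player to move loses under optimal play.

Build the Grundy sequence with g(k) = mex{g(k−s) : s ∈ {1, 2, 4}, s ≤ k}:
k:     0  1  2  3  4  5  6  7  8  9 10 11 12
g(k):  0  1  2  0  1  2  0  1  2  0  1  2  0
The P-positions (g = 0) in 0..12 are 0, 3, 6, 9, 12.

0, 3, 6, 9, 12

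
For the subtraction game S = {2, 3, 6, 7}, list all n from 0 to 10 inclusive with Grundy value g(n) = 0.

0, 1, 5, 9, 10

Compute g(0), g(1), … for moves {2, 3, 6, 7}:
k:     0  1  2  3  4  5  6  7  8  9 10
g(k):  0  0  1  1  2  0  3  1  2  0  0
The P-positions (g = 0) in 0..10 are 0, 1, 5, 9, 10.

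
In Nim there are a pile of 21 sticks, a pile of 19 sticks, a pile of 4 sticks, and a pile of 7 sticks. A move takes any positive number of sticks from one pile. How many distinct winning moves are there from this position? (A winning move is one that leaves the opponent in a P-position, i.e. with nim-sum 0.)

3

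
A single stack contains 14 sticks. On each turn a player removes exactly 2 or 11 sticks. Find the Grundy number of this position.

Compute g(0), g(1), … for moves {2, 11}:
g(0) = mex{} = 0
g(1) = mex{} = 0
g(2) = mex{0} = 1
g(3) = mex{0} = 1
g(4) = mex{1} = 0
g(5) = mex{1} = 0
g(6) = mex{0} = 1
g(7) = mex{0} = 1
g(8) = mex{1} = 0
g(9) = mex{1} = 0
g(10) = mex{0} = 1
g(11) = mex{0} = 1
g(12) = mex{0,1} = 2
g(13) = mex{1} = 0
g(14) = mex{1,2} = 0
So g(14) = 0.

0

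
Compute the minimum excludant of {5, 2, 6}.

0

0 is not in the set, so the mex is 0.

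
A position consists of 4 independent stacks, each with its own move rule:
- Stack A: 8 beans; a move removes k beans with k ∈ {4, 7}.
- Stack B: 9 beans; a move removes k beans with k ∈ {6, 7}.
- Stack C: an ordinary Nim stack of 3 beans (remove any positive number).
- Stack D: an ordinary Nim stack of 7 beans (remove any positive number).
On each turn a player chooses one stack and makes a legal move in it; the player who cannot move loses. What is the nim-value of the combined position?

7

Build the Grundy sequence for stack A with g(k) = mex{g(k−s) : s ∈ {4, 7}, s ≤ k}:
k:     0  1  2  3  4  5  6  7  8
g(k):  0  0  0  0  1  1  1  1  2
So g(8) = 2.
For stack B, compute g(0), g(1), … with moves {6, 7}:
k:     0  1  2  3  4  5  6  7  8  9
g(k):  0  0  0  0  0  0  1  1  1  1
So g(9) = 1.
Stack C is a plain Nim stack of size 3, so its Grundy value is 3.
Stack D is a plain Nim stack of size 7, so its Grundy value is 7.
By the Sprague-Grundy theorem, the Grundy value of a sum of independent games is the XOR of the component values.
Combined value = 2 ⊕ 1 ⊕ 3 ⊕ 7 = 7.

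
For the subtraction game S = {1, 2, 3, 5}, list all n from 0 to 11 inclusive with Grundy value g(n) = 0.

0, 4, 8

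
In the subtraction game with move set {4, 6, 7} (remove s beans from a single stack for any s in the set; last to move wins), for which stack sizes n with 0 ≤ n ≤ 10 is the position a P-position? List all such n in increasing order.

0, 1, 2, 3

Build the Grundy sequence with g(k) = mex{g(k−s) : s ∈ {4, 6, 7}, s ≤ k}:
k:     0  1  2  3  4  5  6  7  8  9 10
g(k):  0  0  0  0  1  1  1  1  2  2  2
The P-positions (g = 0) in 0..10 are 0, 1, 2, 3.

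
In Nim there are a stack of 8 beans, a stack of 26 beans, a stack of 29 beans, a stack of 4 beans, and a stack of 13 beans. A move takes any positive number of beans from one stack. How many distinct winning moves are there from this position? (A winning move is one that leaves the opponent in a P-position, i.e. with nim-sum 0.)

3

Bitwise XOR of the heap sizes:
  01000  (8)
  11010  (26)
  11101  (29)
  00100  (4)
  01101  (13)
  -----
  00110  (6)
The overall nim-sum is X = 6. A stack of size p has a winning move iff p XOR X < p (reduce it to p XOR X).
  8: 8 XOR 6 = 14 ≥ 8 — no move.
  26: 26 XOR 6 = 28 ≥ 26 — no move.
  29: 29 XOR 6 = 27 < 29 — winning move (to 27).
  4: 4 XOR 6 = 2 < 4 — winning move (to 2).
  13: 13 XOR 6 = 11 < 13 — winning move (to 11).
That gives 3 winning moves.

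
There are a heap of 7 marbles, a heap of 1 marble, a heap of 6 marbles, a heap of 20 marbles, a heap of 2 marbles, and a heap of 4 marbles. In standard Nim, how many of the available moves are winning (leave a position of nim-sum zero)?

In binary:
  00111  (7)
  00001  (1)
  00110  (6)
  10100  (20)
  00010  (2)
  00100  (4)
  -----
  10010  (18)
The overall nim-sum is X = 18. A heap of size p has a winning move iff p XOR X < p (reduce it to p XOR X).
  7: 7 XOR 18 = 21 ≥ 7 — no move.
  1: 1 XOR 18 = 19 ≥ 1 — no move.
  6: 6 XOR 18 = 20 ≥ 6 — no move.
  20: 20 XOR 18 = 6 < 20 — winning move (to 6).
  2: 2 XOR 18 = 16 ≥ 2 — no move.
  4: 4 XOR 18 = 22 ≥ 4 — no move.
That gives 1 winning move.

1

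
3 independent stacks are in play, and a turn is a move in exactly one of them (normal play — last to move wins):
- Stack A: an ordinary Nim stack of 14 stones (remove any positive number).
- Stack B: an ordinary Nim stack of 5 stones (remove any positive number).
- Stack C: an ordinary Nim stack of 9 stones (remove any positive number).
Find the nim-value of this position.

2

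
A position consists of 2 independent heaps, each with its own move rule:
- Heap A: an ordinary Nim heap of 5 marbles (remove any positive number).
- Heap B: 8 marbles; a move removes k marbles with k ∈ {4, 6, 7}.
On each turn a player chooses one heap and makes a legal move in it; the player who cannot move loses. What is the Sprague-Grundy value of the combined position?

Heap A is a plain Nim heap of size 5, so its Grundy value is 5.
Grundy values for heap B (subtraction set {4, 6, 7}):
g(0) = mex{} = 0
g(1) = mex{} = 0
g(2) = mex{} = 0
g(3) = mex{} = 0
g(4) = mex{0} = 1
g(5) = mex{0} = 1
g(6) = mex{0} = 1
g(7) = mex{0} = 1
g(8) = mex{0,1} = 2
So g(8) = 2.
The value of a disjunctive sum is the nim-sum of the parts.
Combined value = 5 XOR 2 = 7.

7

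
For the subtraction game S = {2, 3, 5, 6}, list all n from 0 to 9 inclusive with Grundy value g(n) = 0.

0, 1, 8, 9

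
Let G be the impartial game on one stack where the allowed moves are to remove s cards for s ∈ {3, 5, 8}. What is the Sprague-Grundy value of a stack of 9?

Build the Grundy sequence with g(k) = mex{g(k−s) : s ∈ {3, 5, 8}, s ≤ k}:
g(0) = mex{} = 0
g(1) = mex{} = 0
g(2) = mex{} = 0
g(3) = mex{0} = 1
g(4) = mex{0} = 1
g(5) = mex{0} = 1
g(6) = mex{0,1} = 2
g(7) = mex{0,1} = 2
g(8) = mex{0,1} = 2
g(9) = mex{0,1,2} = 3
So g(9) = 3.

3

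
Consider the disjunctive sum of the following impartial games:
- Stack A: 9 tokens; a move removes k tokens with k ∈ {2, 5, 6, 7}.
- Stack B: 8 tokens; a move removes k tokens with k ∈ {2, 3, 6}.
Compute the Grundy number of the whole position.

0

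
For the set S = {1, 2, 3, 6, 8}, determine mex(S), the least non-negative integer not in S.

0 is not in the set, so the mex is 0.

0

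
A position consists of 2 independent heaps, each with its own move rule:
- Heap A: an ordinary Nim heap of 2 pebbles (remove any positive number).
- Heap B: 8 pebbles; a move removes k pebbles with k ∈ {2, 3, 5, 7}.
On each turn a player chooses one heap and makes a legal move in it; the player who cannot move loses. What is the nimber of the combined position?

6

Heap A is a plain Nim heap of size 2, so its Grundy value is 2.
Grundy values for heap B (subtraction set {2, 3, 5, 7}):
k:     0  1  2  3  4  5  6  7  8
g(k):  0  0  1  1  2  2  3  3  4
So g(8) = 4.
By the Sprague-Grundy theorem, the Grundy value of a sum of independent games is the XOR of the component values.
Combined value = 2 XOR 4 = 6.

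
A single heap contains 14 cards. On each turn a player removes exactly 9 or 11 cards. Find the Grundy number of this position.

Compute g(0), g(1), … for moves {9, 11}:
k:     0  1  2  3  4  5  6  7  8  9 10 11 12 13 14
g(k):  0  0  0  0  0  0  0  0  0  1  1  1  1  1  1
So g(14) = 1.

1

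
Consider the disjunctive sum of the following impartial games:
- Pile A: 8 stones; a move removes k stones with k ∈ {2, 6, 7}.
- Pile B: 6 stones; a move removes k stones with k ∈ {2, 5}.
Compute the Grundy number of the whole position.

Build the Grundy sequence for pile A with g(k) = mex{g(k−s) : s ∈ {2, 6, 7}, s ≤ k}:
g(0) = mex{} = 0
g(1) = mex{} = 0
g(2) = mex{0} = 1
g(3) = mex{0} = 1
g(4) = mex{1} = 0
g(5) = mex{1} = 0
g(6) = mex{0} = 1
g(7) = mex{0} = 1
g(8) = mex{0,1} = 2
So g(8) = 2.
For pile B, compute g(0), g(1), … with moves {2, 5}:
g(0) = mex{} = 0
g(1) = mex{} = 0
g(2) = mex{0} = 1
g(3) = mex{0} = 1
g(4) = mex{1} = 0
g(5) = mex{0,1} = 2
g(6) = mex{0} = 1
So g(6) = 1.
By the Sprague-Grundy theorem, the Grundy value of a sum of independent games is the XOR of the component values.
Combined value = 2 XOR 1 = 3.

3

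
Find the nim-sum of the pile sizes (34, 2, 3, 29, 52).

10

Nim-sum: 34 ^ 2 ^ 3 ^ 29 ^ 52 = 10.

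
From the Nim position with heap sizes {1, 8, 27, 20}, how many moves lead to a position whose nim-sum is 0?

Nim-sum: 1 XOR 8 XOR 27 XOR 20 = 6.
The overall nim-sum is X = 6. A heap of size p has a winning move iff p XOR X < p (reduce it to p XOR X).
  1: 1 XOR 6 = 7 ≥ 1 — no move.
  8: 8 XOR 6 = 14 ≥ 8 — no move.
  27: 27 XOR 6 = 29 ≥ 27 — no move.
  20: 20 XOR 6 = 18 < 20 — winning move (to 18).
That gives 1 winning move.

1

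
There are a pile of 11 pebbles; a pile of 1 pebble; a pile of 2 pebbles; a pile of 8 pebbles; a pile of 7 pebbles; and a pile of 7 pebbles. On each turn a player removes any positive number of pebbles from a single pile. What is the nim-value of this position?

0

Nim-sum: 11 XOR 1 XOR 2 XOR 8 XOR 7 XOR 7 = 0.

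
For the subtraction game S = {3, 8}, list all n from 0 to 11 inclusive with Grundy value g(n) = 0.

0, 1, 2, 6, 7, 11

Compute g(0), g(1), … for moves {3, 8}:
k:     0  1  2  3  4  5  6  7  8  9 10 11
g(k):  0  0  0  1  1  1  0  0  2  1  1  0
The P-positions (g = 0) in 0..11 are 0, 1, 2, 6, 7, 11.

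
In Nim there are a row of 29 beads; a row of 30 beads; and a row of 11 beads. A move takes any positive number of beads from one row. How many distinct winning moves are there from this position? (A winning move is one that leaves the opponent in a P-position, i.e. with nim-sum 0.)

Write each in binary and XOR column by column:
  11101  (29)
  11110  (30)
  01011  (11)
  -----
  01000  (8)
The overall nim-sum is X = 8. A row of size p has a winning move iff p XOR X < p (reduce it to p XOR X).
  29: 29 XOR 8 = 21 < 29 — winning move (to 21).
  30: 30 XOR 8 = 22 < 30 — winning move (to 22).
  11: 11 XOR 8 = 3 < 11 — winning move (to 3).
That gives 3 winning moves.

3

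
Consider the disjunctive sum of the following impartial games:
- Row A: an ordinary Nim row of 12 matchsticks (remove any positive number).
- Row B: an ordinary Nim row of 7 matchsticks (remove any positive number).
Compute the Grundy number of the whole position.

Row A is a plain Nim row of size 12, so its Grundy value is 12.
Row B is a plain Nim row of size 7, so its Grundy value is 7.
By the Sprague-Grundy theorem, the Grundy value of a sum of independent games is the XOR of the component values.
Combined value = 12 XOR 7 = 11.

11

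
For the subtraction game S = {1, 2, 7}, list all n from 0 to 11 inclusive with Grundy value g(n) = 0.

0, 3, 6, 9

Compute g(0), g(1), … for moves {1, 2, 7}:
k:     0  1  2  3  4  5  6  7  8  9 10 11
g(k):  0  1  2  0  1  2  0  1  2  0  1  2
The P-positions (g = 0) in 0..11 are 0, 3, 6, 9.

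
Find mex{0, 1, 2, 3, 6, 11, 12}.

4

The values 0, 1, 2, 3 are all present; 4 is the first non-negative integer missing from the set.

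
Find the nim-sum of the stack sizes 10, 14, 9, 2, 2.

Nim-sum: 10 ⊕ 14 ⊕ 9 ⊕ 2 ⊕ 2 = 13.

13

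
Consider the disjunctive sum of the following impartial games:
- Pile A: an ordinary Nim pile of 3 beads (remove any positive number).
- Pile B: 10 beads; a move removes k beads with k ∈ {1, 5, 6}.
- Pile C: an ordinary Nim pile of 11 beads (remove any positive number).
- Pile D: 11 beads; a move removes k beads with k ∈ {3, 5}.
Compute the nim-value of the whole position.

Pile A is a plain Nim pile of size 3, so its Grundy value is 3.
Build the Grundy sequence for pile B with g(k) = mex{g(k−s) : s ∈ {1, 5, 6}, s ≤ k}:
k:     0  1  2  3  4  5  6  7  8  9 10
g(k):  0  1  0  1  0  1  2  3  2  3  2
So g(10) = 2.
Pile C is a plain Nim pile of size 11, so its Grundy value is 11.
Grundy values for pile D (subtraction set {3, 5}):
k:     0  1  2  3  4  5  6  7  8  9 10 11
g(k):  0  0  0  1  1  1  2  2  0  0  0  1
So g(11) = 1.
The value of a disjunctive sum is the nim-sum of the parts.
Combined value = 3 ⊕ 2 ⊕ 11 ⊕ 1 = 11.

11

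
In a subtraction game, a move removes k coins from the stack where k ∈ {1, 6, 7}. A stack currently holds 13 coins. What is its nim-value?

1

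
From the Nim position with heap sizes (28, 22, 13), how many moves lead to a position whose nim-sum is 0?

Compute the nim-sum pairwise:
28 ^ 22 = 10
10 ^ 13 = 7
The overall nim-sum is X = 7. A heap of size p has a winning move iff p XOR X < p (reduce it to p XOR X).
  28: 28 XOR 7 = 27 < 28 — winning move (to 27).
  22: 22 XOR 7 = 17 < 22 — winning move (to 17).
  13: 13 XOR 7 = 10 < 13 — winning move (to 10).
That gives 3 winning moves.

3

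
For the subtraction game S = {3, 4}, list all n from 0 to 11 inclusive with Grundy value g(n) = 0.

Grundy values for subtraction set {3, 4}:
g(0) = mex{} = 0
g(1) = mex{} = 0
g(2) = mex{} = 0
g(3) = mex{0} = 1
g(4) = mex{0} = 1
g(5) = mex{0} = 1
g(6) = mex{0,1} = 2
g(7) = mex{1} = 0
g(8) = mex{1} = 0
g(9) = mex{1,2} = 0
g(10) = mex{0,2} = 1
g(11) = mex{0} = 1
The P-positions (g = 0) in 0..11 are 0, 1, 2, 7, 8, 9.

0, 1, 2, 7, 8, 9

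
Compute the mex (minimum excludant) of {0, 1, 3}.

2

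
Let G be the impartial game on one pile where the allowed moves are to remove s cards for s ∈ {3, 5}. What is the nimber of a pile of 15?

Grundy values for subtraction set {3, 5}:
k:     0  1  2  3  4  5  6  7  8  9 10 11 12 13 14 15
g(k):  0  0  0  1  1  1  2  2  0  0  0  1  1  1  2  2
So g(15) = 2.

2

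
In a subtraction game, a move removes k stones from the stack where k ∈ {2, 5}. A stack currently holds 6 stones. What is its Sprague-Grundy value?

1

Compute g(0), g(1), … for moves {2, 5}:
g(0) = mex{} = 0
g(1) = mex{} = 0
g(2) = mex{0} = 1
g(3) = mex{0} = 1
g(4) = mex{1} = 0
g(5) = mex{0,1} = 2
g(6) = mex{0} = 1
So g(6) = 1.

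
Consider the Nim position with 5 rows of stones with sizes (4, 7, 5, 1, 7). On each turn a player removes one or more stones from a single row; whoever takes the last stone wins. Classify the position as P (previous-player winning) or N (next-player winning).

P-position

Bitwise XOR of the heap sizes:
  100  (4)
  111  (7)
  101  (5)
  001  (1)
  111  (7)
  ---
  000  (0)
The nim-sum is 0, so this is a P-position: the player to move is in a losing position under optimal play.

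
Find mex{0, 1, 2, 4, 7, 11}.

The values 0, 1, 2 are all present; 3 is the first non-negative integer missing from the set.

3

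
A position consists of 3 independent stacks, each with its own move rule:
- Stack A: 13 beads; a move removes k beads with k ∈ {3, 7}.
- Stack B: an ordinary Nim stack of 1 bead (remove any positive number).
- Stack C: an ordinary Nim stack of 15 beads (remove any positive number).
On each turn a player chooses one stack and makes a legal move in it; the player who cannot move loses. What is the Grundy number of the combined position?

15

Grundy values for stack A (subtraction set {3, 7}):
k:     0  1  2  3  4  5  6  7  8  9 10 11 12 13
g(k):  0  0  0  1  1  1  0  2  2  1  0  0  0  1
So g(13) = 1.
Stack B is a plain Nim stack of size 1, so its Grundy value is 1.
Stack C is a plain Nim stack of size 15, so its Grundy value is 15.
By the Sprague-Grundy theorem, the Grundy value of a sum of independent games is the XOR of the component values.
Combined value = 1 XOR 1 XOR 15 = 15.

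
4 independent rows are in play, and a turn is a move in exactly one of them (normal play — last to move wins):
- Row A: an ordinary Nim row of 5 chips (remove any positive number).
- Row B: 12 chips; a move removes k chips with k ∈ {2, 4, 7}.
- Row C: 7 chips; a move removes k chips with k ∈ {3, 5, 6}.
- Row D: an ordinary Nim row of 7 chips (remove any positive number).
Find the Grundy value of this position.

0

Row A is a plain Nim row of size 5, so its Grundy value is 5.
Build the Grundy sequence for row B with g(k) = mex{g(k−s) : s ∈ {2, 4, 7}, s ≤ k}:
g(0) = mex{} = 0
g(1) = mex{} = 0
g(2) = mex{0} = 1
g(3) = mex{0} = 1
g(4) = mex{0,1} = 2
g(5) = mex{0,1} = 2
g(6) = mex{1,2} = 0
g(7) = mex{0,1,2} = 3
g(8) = mex{0,2} = 1
g(9) = mex{1,2,3} = 0
g(10) = mex{0,1} = 2
g(11) = mex{0,2,3} = 1
g(12) = mex{1,2} = 0
So g(12) = 0.
For row C, compute g(0), g(1), … with moves {3, 5, 6}:
g(0) = mex{} = 0
g(1) = mex{} = 0
g(2) = mex{} = 0
g(3) = mex{0} = 1
g(4) = mex{0} = 1
g(5) = mex{0} = 1
g(6) = mex{0,1} = 2
g(7) = mex{0,1} = 2
So g(7) = 2.
Row D is a plain Nim row of size 7, so its Grundy value is 7.
By the Sprague-Grundy theorem, the Grundy value of a sum of independent games is the XOR of the component values.
Combined value = 5 ⊕ 0 ⊕ 2 ⊕ 7 = 0.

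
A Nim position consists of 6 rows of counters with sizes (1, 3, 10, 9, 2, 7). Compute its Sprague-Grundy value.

4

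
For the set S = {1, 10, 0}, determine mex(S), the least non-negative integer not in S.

The values 0, 1 are all present; 2 is the first non-negative integer missing from the set.

2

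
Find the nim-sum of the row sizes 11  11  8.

Write each in binary and XOR column by column:
  1011  (11)
  1011  (11)
  1000  (8)
  ----
  1000  (8)

8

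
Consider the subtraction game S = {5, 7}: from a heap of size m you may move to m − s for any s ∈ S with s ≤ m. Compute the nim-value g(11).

Compute g(0), g(1), … for moves {5, 7}:
k:     0  1  2  3  4  5  6  7  8  9 10 11
g(k):  0  0  0  0  0  1  1  1  1  1  2  2
So g(11) = 2.

2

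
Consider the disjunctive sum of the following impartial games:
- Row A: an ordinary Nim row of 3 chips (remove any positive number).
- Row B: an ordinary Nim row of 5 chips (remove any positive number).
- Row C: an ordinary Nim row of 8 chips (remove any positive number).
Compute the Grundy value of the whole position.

14

Row A is a plain Nim row of size 3, so its Grundy value is 3.
Row B is a plain Nim row of size 5, so its Grundy value is 5.
Row C is a plain Nim row of size 8, so its Grundy value is 8.
The value of a disjunctive sum is the nim-sum of the parts.
Combined value = 3 ⊕ 5 ⊕ 8 = 14.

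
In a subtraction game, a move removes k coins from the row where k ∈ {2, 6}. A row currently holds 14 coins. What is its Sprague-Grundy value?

1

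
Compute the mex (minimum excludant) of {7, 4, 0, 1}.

The values 0, 1 are all present; 2 is the first non-negative integer missing from the set.

2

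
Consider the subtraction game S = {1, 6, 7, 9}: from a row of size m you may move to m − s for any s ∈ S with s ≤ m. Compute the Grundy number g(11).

3

Build the Grundy sequence with g(k) = mex{g(k−s) : s ∈ {1, 6, 7, 9}, s ≤ k}:
k:     0  1  2  3  4  5  6  7  8  9 10 11
g(k):  0  1  0  1  0  1  2  3  2  3  2  3
So g(11) = 3.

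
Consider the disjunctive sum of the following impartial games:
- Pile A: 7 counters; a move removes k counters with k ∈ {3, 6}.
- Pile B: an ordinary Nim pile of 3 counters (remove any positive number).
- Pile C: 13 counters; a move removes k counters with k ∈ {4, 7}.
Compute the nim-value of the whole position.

1

For pile A, compute g(0), g(1), … with moves {3, 6}:
k:     0  1  2  3  4  5  6  7
g(k):  0  0  0  1  1  1  2  2
So g(7) = 2.
Pile B is a plain Nim pile of size 3, so its Grundy value is 3.
Grundy values for pile C (subtraction set {4, 7}):
g(0) = mex{} = 0
g(1) = mex{} = 0
g(2) = mex{} = 0
g(3) = mex{} = 0
g(4) = mex{0} = 1
g(5) = mex{0} = 1
g(6) = mex{0} = 1
g(7) = mex{0} = 1
g(8) = mex{0,1} = 2
g(9) = mex{0,1} = 2
g(10) = mex{0,1} = 2
g(11) = mex{1} = 0
g(12) = mex{1,2} = 0
g(13) = mex{1,2} = 0
So g(13) = 0.
By the Sprague-Grundy theorem, the Grundy value of a sum of independent games is the XOR of the component values.
Combined value = 2 XOR 3 XOR 0 = 1.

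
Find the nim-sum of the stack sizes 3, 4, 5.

2

Write each in binary and XOR column by column:
  011  (3)
  100  (4)
  101  (5)
  ---
  010  (2)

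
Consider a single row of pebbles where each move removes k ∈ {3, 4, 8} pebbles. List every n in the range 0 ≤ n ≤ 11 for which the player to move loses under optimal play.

Build the Grundy sequence with g(k) = mex{g(k−s) : s ∈ {3, 4, 8}, s ≤ k}:
g(0) = mex{} = 0
g(1) = mex{} = 0
g(2) = mex{} = 0
g(3) = mex{0} = 1
g(4) = mex{0} = 1
g(5) = mex{0} = 1
g(6) = mex{0,1} = 2
g(7) = mex{1} = 0
g(8) = mex{0,1} = 2
g(9) = mex{0,1,2} = 3
g(10) = mex{0,2} = 1
g(11) = mex{0,1,2} = 3
The P-positions (g = 0) in 0..11 are 0, 1, 2, 7.

0, 1, 2, 7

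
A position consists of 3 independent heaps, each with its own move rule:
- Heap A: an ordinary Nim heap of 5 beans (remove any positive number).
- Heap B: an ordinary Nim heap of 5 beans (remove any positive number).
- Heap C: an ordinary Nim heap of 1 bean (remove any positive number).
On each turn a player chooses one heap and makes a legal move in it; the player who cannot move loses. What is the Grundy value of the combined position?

Heap A is a plain Nim heap of size 5, so its Grundy value is 5.
Heap B is a plain Nim heap of size 5, so its Grundy value is 5.
Heap C is a plain Nim heap of size 1, so its Grundy value is 1.
The value of a disjunctive sum is the nim-sum of the parts.
Combined value = 5 XOR 5 XOR 1 = 1.

1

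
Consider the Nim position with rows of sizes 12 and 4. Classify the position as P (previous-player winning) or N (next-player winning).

N-position

Nim-sum: 12 ^ 4 = 8.
The nim-sum is 8 ≠ 0, so this is an N-position: the player to move can win.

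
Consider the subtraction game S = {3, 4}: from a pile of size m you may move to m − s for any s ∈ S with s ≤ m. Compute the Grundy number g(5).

1

Compute g(0), g(1), … for moves {3, 4}:
k:     0  1  2  3  4  5
g(k):  0  0  0  1  1  1
So g(5) = 1.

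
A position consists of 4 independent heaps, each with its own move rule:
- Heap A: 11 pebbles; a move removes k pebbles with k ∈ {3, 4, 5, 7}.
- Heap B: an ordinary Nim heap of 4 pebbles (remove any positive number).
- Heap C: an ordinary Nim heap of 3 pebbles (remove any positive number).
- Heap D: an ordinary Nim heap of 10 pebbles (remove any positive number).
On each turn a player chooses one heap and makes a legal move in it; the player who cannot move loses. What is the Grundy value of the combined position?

13

Grundy values for heap A (subtraction set {3, 4, 5, 7}):
k:     0  1  2  3  4  5  6  7  8  9 10 11
g(k):  0  0  0  1  1  1  2  2  2  3  0  0
So g(11) = 0.
Heap B is a plain Nim heap of size 4, so its Grundy value is 4.
Heap C is a plain Nim heap of size 3, so its Grundy value is 3.
Heap D is a plain Nim heap of size 10, so its Grundy value is 10.
By the Sprague-Grundy theorem, the Grundy value of a sum of independent games is the XOR of the component values.
Combined value = 0 XOR 4 XOR 3 XOR 10 = 13.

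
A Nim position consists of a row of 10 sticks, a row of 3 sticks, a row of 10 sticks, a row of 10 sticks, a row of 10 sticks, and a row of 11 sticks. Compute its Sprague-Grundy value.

8

Write each in binary and XOR column by column:
  1010  (10)
  0011  (3)
  1010  (10)
  1010  (10)
  1010  (10)
  1011  (11)
  ----
  1000  (8)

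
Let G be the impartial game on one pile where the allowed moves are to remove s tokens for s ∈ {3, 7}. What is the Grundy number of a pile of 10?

Build the Grundy sequence with g(k) = mex{g(k−s) : s ∈ {3, 7}, s ≤ k}:
g(0) = mex{} = 0
g(1) = mex{} = 0
g(2) = mex{} = 0
g(3) = mex{0} = 1
g(4) = mex{0} = 1
g(5) = mex{0} = 1
g(6) = mex{1} = 0
g(7) = mex{0,1} = 2
g(8) = mex{0,1} = 2
g(9) = mex{0} = 1
g(10) = mex{1,2} = 0
So g(10) = 0.

0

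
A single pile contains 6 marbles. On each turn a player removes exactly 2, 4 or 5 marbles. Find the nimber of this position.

3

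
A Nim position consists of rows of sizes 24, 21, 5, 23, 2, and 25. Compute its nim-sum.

Compute the nim-sum pairwise:
24 ^ 21 = 13
13 ^ 5 = 8
8 ^ 23 = 31
31 ^ 2 = 29
29 ^ 25 = 4

4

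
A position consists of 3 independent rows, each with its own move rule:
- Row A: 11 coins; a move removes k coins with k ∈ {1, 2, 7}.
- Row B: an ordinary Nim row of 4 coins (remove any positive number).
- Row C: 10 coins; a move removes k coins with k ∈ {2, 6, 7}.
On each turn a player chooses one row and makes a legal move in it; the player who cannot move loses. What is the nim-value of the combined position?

5

For row A, compute g(0), g(1), … with moves {1, 2, 7}:
g(0) = mex{} = 0
g(1) = mex{0} = 1
g(2) = mex{0,1} = 2
g(3) = mex{1,2} = 0
g(4) = mex{0,2} = 1
g(5) = mex{0,1} = 2
g(6) = mex{1,2} = 0
g(7) = mex{0,2} = 1
g(8) = mex{0,1} = 2
g(9) = mex{1,2} = 0
g(10) = mex{0,2} = 1
g(11) = mex{0,1} = 2
So g(11) = 2.
Row B is a plain Nim row of size 4, so its Grundy value is 4.
Grundy values for row C (subtraction set {2, 6, 7}):
k:     0  1  2  3  4  5  6  7  8  9 10
g(k):  0  0  1  1  0  0  1  1  2  0  3
So g(10) = 3.
The value of a disjunctive sum is the nim-sum of the parts.
Combined value = 2 XOR 4 XOR 3 = 5.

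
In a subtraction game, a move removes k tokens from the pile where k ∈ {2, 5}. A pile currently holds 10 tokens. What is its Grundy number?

1

Grundy values for subtraction set {2, 5}:
g(0) = mex{} = 0
g(1) = mex{} = 0
g(2) = mex{0} = 1
g(3) = mex{0} = 1
g(4) = mex{1} = 0
g(5) = mex{0,1} = 2
g(6) = mex{0} = 1
g(7) = mex{1,2} = 0
g(8) = mex{1} = 0
g(9) = mex{0} = 1
g(10) = mex{0,2} = 1
So g(10) = 1.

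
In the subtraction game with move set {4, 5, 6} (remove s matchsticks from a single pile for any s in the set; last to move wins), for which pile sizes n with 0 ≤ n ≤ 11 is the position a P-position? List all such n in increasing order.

0, 1, 2, 3, 10, 11

Grundy values for subtraction set {4, 5, 6}:
k:     0  1  2  3  4  5  6  7  8  9 10 11
g(k):  0  0  0  0  1  1  1  1  2  2  0  0
The P-positions (g = 0) in 0..11 are 0, 1, 2, 3, 10, 11.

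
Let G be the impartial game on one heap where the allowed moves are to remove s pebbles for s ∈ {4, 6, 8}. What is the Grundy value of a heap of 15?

Compute g(0), g(1), … for moves {4, 6, 8}:
k:     0  1  2  3  4  5  6  7  8  9 10 11 12 13 14 15
g(k):  0  0  0  0  1  1  1  1  2  2  2  2  0  0  0  0
So g(15) = 0.

0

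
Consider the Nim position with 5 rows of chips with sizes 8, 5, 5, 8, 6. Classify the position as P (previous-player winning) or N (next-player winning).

Compute the nim-sum pairwise:
8 XOR 5 = 13
13 XOR 5 = 8
8 XOR 8 = 0
0 XOR 6 = 6
The nim-sum is 6 ≠ 0, so this is an N-position: the player to move can win.

N-position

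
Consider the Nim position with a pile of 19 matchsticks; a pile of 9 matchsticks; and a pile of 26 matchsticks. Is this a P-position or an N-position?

Compute the nim-sum pairwise:
19 ^ 9 = 26
26 ^ 26 = 0
The nim-sum is 0, so this is a P-position: the player to move is in a losing position under optimal play.

P-position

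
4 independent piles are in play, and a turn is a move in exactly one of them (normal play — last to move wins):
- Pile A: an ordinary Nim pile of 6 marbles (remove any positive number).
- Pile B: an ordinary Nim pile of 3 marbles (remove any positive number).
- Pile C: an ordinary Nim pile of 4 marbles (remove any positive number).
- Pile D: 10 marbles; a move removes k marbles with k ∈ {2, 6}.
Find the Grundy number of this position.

0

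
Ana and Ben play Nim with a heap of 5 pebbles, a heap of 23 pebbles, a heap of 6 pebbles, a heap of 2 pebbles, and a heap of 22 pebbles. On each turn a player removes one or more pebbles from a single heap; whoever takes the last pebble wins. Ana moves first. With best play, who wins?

Ben wins

Compute the nim-sum pairwise:
5 ^ 23 = 18
18 ^ 6 = 20
20 ^ 2 = 22
22 ^ 22 = 0
The nim-sum is 0, so this is a P-position: the player to move is in a losing position under optimal play; Ana is about to move from it and so loses — Ben wins.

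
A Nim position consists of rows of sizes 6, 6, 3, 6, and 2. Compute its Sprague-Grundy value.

Bitwise XOR of the heap sizes:
  110  (6)
  110  (6)
  011  (3)
  110  (6)
  010  (2)
  ---
  111  (7)

7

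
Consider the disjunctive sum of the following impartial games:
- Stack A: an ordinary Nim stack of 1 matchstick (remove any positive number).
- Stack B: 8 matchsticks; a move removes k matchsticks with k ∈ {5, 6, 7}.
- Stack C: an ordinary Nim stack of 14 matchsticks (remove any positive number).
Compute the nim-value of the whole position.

14

Stack A is a plain Nim stack of size 1, so its Grundy value is 1.
Grundy values for stack B (subtraction set {5, 6, 7}):
g(0) = mex{} = 0
g(1) = mex{} = 0
g(2) = mex{} = 0
g(3) = mex{} = 0
g(4) = mex{} = 0
g(5) = mex{0} = 1
g(6) = mex{0} = 1
g(7) = mex{0} = 1
g(8) = mex{0} = 1
So g(8) = 1.
Stack C is a plain Nim stack of size 14, so its Grundy value is 14.
By the Sprague-Grundy theorem, the Grundy value of a sum of independent games is the XOR of the component values.
Combined value = 1 ⊕ 1 ⊕ 14 = 14.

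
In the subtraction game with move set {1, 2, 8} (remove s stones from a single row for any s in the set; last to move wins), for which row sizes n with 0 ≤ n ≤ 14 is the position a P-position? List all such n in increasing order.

0, 3, 6, 9, 12

Compute g(0), g(1), … for moves {1, 2, 8}:
k:     0  1  2  3  4  5  6  7  8  9 10 11 12 13 14
g(k):  0  1  2  0  1  2  0  1  2  0  1  2  0  1  2
The P-positions (g = 0) in 0..14 are 0, 3, 6, 9, 12.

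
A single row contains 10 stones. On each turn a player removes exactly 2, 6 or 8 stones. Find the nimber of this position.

3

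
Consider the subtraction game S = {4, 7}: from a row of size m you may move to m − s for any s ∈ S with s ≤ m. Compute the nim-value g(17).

Compute g(0), g(1), … for moves {4, 7}:
k:     0  1  2  3  4  5  6  7  8  9 10 11 12 13 14 15 16 17
g(k):  0  0  0  0  1  1  1  1  2  2  2  0  0  0  0  1  1  1
So g(17) = 1.

1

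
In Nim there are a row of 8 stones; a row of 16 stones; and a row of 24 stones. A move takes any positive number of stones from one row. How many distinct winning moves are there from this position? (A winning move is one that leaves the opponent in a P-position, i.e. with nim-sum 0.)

Compute the nim-sum pairwise:
8 XOR 16 = 24
24 XOR 24 = 0
The nim-sum is already 0, so every move leaves a nonzero nim-sum — there are no winning moves.

0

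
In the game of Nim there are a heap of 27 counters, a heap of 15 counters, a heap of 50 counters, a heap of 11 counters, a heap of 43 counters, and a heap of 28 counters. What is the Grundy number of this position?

Nim-sum: 27 ^ 15 ^ 50 ^ 11 ^ 43 ^ 28 = 26.

26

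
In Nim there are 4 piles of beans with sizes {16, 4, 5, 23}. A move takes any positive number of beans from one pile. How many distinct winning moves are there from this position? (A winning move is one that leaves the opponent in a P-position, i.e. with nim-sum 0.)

Nim-sum: 16 ^ 4 ^ 5 ^ 23 = 6.
The overall nim-sum is X = 6. A pile of size p has a winning move iff p XOR X < p (reduce it to p XOR X).
  16: 16 XOR 6 = 22 ≥ 16 — no move.
  4: 4 XOR 6 = 2 < 4 — winning move (to 2).
  5: 5 XOR 6 = 3 < 5 — winning move (to 3).
  23: 23 XOR 6 = 17 < 23 — winning move (to 17).
That gives 3 winning moves.

3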